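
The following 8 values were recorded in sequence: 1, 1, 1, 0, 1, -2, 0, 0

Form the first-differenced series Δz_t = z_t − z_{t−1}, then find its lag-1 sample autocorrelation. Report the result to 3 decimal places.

First differences Δz: 0, 0, -1, 1, -3, 2, 0
Mean of differences = -0.1429
Numerator Σ(Δz_t−Δz̄)(Δz_{t+1}−Δz̄) = -10.1633
Denominator Σ(Δz_t−Δz̄)² = 14.8571
r_1(Δz) = -10.1633 / 14.8571 = -0.684

-0.684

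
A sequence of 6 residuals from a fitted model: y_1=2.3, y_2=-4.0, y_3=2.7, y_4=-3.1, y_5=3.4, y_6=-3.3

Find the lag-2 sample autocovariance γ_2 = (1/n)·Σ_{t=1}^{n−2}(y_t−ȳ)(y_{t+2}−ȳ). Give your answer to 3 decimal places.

Mean ȳ = (2.3 − 4.0 + 2.7 − 3.1 + 3.4 − 3.3)/6 = -0.3333
Deviations: 2.6333, -3.6667, 3.0333, -2.7667, 3.7333, -2.9667
Σ_{t=1}^{4}(y_t−ȳ)(y_{t+2}−ȳ) = 37.6644
γ_2 = 37.6644 / 6 = 6.277

6.277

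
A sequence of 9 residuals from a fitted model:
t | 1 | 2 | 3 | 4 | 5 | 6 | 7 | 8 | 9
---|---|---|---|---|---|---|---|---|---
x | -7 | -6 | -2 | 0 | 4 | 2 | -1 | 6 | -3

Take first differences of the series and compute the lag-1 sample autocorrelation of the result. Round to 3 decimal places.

First differences Δx: 1, 4, 2, 4, -2, -3, 7, -9
Mean of differences = 0.5000
Numerator Σ(Δx_t−Δx̄)(Δx_{t+1}−Δx̄) = -72.2500
Denominator Σ(Δx_t−Δx̄)² = 178.0000
r_1(Δx) = -72.2500 / 178.0000 = -0.406

-0.406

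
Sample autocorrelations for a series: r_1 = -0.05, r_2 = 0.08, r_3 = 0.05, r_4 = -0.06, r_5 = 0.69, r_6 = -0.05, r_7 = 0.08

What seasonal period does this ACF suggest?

5

The largest autocorrelation is r_5 = 0.69; the remaining lags stay at or below 0.08.
The dominant spike at lag 5 indicates a seasonal period of 5.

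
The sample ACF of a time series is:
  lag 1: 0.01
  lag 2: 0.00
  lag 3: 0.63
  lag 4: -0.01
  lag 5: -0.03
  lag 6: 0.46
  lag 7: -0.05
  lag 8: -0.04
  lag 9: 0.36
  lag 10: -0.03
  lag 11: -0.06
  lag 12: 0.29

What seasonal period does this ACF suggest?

The largest autocorrelation is r_3 = 0.63, with weaker echoes at lags 6 (0.46), 9 (0.36) and 12 (0.29); the remaining lags stay at or below 0.01.
The dominant spike at lag 3 indicates a seasonal period of 3.

3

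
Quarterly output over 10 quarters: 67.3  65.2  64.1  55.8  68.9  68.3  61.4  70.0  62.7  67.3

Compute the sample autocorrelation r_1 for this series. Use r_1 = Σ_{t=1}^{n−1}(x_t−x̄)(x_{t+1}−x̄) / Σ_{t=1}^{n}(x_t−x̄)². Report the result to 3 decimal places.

-0.368

Mean x̄ = (67.3 + 65.2 + 64.1 + 55.8 + 68.9 + 68.3 + 61.4 + 70.0 + 62.7 + 67.3)/10 = 65.1000
Numerator Σ_{t=1}^{9}(x_t−x̄)(x_{t+1}−x̄) = -60.7700
Denominator Σ(x_t−x̄)² = 165.3200
r_1 = -60.7700 / 165.3200 = -0.368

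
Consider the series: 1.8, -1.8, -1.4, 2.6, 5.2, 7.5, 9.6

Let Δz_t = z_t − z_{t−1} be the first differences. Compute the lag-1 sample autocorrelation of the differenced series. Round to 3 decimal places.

0.214

First differences Δz: -3.6, 0.4, 4.0, 2.6, 2.3, 2.1
Mean of differences = 1.3000
Numerator Σ(Δz_t−Δz̄)(Δz_{t+1}−Δz̄) = 7.5900
Denominator Σ(Δz_t−Δz̄)² = 35.4400
r_1(Δz) = 7.5900 / 35.4400 = 0.214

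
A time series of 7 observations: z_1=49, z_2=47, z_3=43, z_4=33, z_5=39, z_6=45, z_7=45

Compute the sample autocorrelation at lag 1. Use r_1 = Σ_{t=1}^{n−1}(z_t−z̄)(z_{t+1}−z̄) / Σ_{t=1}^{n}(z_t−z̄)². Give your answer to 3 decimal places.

Mean z̄ = (49 + 47 + 43 + 33 + 39 + 45 + 45)/7 = 43.0000
Numerator Σ_{t=1}^{6}(z_t−z̄)(z_{t+1}−z̄) = 60.0000
Denominator Σ(z_t−z̄)² = 176.0000
r_1 = 60.0000 / 176.0000 = 0.341

0.341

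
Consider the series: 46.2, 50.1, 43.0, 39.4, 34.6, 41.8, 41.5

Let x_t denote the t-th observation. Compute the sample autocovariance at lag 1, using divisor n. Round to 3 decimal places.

8.659

Mean x̄ = (46.2 + 50.1 + 43.0 + 39.4 + 34.6 + 41.8 + 41.5)/7 = 42.3714
Σ_{t=1}^{6}(x_t−x̄)(x_{t+1}−x̄) = 60.6106
γ_1 = 60.6106 / 7 = 8.659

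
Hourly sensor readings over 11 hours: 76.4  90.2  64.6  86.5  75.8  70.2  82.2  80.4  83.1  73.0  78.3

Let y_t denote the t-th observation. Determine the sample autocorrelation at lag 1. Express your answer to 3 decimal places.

-0.621

Mean ȳ = (76.4 + 90.2 + 64.6 + 86.5 + 75.8 + 70.2 + 82.2 + 80.4 + 83.1 + 73.0 + 78.3)/11 = 78.2455
Numerator Σ_{t=1}^{10}(y_t−ȳ)(y_{t+1}−ȳ) = -336.9221
Denominator Σ(y_t−ȳ)² = 542.7273
r_1 = -336.9221 / 542.7273 = -0.621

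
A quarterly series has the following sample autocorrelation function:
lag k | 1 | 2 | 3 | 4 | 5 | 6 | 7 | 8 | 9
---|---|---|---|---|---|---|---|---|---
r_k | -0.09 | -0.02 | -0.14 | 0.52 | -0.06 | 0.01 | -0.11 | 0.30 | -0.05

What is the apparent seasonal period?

4

The largest autocorrelation is r_4 = 0.52, with a weaker echo at lag 8 (0.30); the remaining lags stay at or below 0.01.
The dominant spike at lag 4 indicates a seasonal period of 4.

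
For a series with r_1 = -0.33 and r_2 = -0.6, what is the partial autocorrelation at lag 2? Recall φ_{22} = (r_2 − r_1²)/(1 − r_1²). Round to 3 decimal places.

-0.796

φ_{22} = (r_2 − r_1²) / (1 − r_1²)
r_1² = (-0.33)² = 0.1089
Numerator = -0.6 − 0.1089 = -0.7089; denominator = 1 − 0.1089 = 0.8911
φ_{22} = -0.7089 / 0.8911 = -0.796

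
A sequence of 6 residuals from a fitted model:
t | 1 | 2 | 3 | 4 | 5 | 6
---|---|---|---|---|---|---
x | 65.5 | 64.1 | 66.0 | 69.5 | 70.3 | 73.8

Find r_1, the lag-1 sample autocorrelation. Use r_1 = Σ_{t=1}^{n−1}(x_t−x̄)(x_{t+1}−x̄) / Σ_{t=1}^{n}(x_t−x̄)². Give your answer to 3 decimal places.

0.478

Mean x̄ = (65.5 + 64.1 + 66.0 + 69.5 + 70.3 + 73.8)/6 = 68.2000
Σ(x_t−x̄)(x_{t+1}−x̄) = (11.0700) + (9.0200) + (-2.8600) + (2.7300) + (11.7600) = 31.7200
Denominator Σ(x_t−x̄)² = 66.4000
r_1 = 31.7200 / 66.4000 = 0.478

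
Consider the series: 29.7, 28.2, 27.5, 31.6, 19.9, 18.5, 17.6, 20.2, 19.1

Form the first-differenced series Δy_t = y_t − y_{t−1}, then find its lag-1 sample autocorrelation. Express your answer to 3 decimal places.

-0.325

First differences Δy: -1.5, -0.7, 4.1, -11.7, -1.4, -0.9, 2.6, -1.1
Mean of differences = -1.3250
Numerator Σ(Δy_t−Δȳ)(Δy_{t+1}−Δȳ) = -49.7056
Denominator Σ(Δy_t−Δȳ)² = 153.1350
r_1(Δy) = -49.7056 / 153.1350 = -0.325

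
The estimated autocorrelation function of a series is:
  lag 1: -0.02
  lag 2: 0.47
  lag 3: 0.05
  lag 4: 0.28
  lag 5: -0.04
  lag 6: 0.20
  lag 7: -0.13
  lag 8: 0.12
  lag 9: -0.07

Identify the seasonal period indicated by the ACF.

The largest autocorrelation is r_2 = 0.47, with weaker echoes at lags 4 (0.28) and 6 (0.20); the remaining lags stay at or below 0.12.
The dominant spike at lag 2 indicates a seasonal period of 2.

2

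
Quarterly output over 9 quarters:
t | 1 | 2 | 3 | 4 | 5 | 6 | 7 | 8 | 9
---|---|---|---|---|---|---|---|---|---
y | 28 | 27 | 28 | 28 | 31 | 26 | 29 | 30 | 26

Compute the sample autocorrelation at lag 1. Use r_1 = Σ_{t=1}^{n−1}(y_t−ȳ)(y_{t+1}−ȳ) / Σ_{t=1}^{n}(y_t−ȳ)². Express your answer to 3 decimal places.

-0.452

Mean ȳ = (28 + 27 + 28 + 28 + 31 + 26 + 29 + 30 + 26)/9 = 28.1111
Numerator Σ_{t=1}^{8}(y_t−ȳ)(y_{t+1}−ȳ) = -10.3457
Denominator Σ(y_t−ȳ)² = 22.8889
r_1 = -10.3457 / 22.8889 = -0.452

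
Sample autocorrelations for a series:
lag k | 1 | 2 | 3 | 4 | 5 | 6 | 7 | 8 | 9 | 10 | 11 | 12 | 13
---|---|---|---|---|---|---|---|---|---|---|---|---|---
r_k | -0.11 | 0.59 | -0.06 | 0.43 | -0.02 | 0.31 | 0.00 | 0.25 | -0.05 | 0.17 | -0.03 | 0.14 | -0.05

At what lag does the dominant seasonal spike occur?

The largest autocorrelation is r_2 = 0.59, with weaker echoes at lags 4 (0.43), 6 (0.31), 8 (0.25) and 10 (0.17); the remaining lags stay at or below 0.14.
The dominant spike at lag 2 indicates a seasonal period of 2.

2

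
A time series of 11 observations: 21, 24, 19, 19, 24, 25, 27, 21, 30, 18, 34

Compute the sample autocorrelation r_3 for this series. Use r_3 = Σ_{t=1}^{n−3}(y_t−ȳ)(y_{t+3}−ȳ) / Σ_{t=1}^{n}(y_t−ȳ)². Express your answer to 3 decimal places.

-0.192

Mean ȳ = (21 + 24 + 19 + 19 + 24 + 25 + 27 + 21 + 30 + 18 + 34)/11 = 23.8182
Numerator Σ_{t=1}^{8}(y_t−ȳ)(y_{t+3}−ȳ) = -47.8264
Denominator Σ(y_t−ȳ)² = 249.6364
r_3 = -47.8264 / 249.6364 = -0.192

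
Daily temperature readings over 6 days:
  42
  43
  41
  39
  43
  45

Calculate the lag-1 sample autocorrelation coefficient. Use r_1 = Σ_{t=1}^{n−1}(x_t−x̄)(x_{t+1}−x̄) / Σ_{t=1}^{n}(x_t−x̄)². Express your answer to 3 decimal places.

0.111

Mean x̄ = (42 + 43 + 41 + 39 + 43 + 45)/6 = 42.1667
Deviations from mean: -0.1667, 0.8333, -1.1667, -3.1667, 0.8333, 2.8333
Σ(x_t−x̄)(x_{t+1}−x̄) = (-0.1389) + (-0.9722) + (3.6944) + (-2.6389) + (2.3611) = 2.3056
Denominator Σ(x_t−x̄)² = 20.8333
r_1 = 2.3056 / 20.8333 = 0.111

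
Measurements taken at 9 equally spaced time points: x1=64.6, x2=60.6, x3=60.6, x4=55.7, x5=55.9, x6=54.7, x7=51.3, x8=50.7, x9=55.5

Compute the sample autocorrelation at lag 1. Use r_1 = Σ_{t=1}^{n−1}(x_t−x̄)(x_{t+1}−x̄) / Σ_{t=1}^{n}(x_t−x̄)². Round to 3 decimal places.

Mean x̄ = (64.6 + 60.6 + 60.6 + 55.7 + 55.9 + 54.7 + 51.3 + 50.7 + 55.5)/9 = 56.6222
Numerator Σ_{t=1}^{8}(x_t−x̄)(x_{t+1}−x̄) = 94.3384
Denominator Σ(x_t−x̄)² = 165.0156
r_1 = 94.3384 / 165.0156 = 0.572

0.572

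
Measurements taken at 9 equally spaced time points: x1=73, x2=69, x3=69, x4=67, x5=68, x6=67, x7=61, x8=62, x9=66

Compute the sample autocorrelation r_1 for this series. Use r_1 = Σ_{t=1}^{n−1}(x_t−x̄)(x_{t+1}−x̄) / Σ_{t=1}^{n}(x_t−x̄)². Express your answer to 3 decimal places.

Mean x̄ = (73 + 69 + 69 + 67 + 68 + 67 + 61 + 62 + 66)/9 = 66.8889
Numerator Σ_{t=1}^{8}(x_t−x̄)(x_{t+1}−x̄) = 50.3210
Denominator Σ(x_t−x̄)² = 106.8889
r_1 = 50.3210 / 106.8889 = 0.471

0.471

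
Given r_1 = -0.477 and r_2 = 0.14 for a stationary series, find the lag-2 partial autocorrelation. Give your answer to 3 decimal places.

φ_{22} = (r_2 − r_1²) / (1 − r_1²)
r_1² = (-0.477)² = 0.227529
Numerator = 0.14 − 0.2275 = -0.0875; denominator = 1 − 0.2275 = 0.7725
φ_{22} = -0.0875 / 0.7725 = -0.113

-0.113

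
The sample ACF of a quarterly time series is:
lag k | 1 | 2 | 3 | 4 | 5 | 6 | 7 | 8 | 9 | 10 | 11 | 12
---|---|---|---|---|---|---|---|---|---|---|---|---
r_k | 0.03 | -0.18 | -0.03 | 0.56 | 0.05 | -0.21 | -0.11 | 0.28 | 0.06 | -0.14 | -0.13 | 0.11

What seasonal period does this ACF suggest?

4

The largest autocorrelation is r_4 = 0.56, with a weaker echo at lag 8 (0.28); the remaining lags stay at or below 0.11.
The dominant spike at lag 4 indicates a seasonal period of 4.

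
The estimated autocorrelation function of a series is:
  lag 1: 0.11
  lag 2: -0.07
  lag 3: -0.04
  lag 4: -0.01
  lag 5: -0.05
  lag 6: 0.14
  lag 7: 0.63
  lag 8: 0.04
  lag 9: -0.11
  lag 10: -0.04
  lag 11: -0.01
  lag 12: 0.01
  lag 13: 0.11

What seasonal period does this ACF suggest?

The largest autocorrelation is r_7 = 0.63; the remaining lags stay at or below 0.14.
The dominant spike at lag 7 indicates a seasonal period of 7.

7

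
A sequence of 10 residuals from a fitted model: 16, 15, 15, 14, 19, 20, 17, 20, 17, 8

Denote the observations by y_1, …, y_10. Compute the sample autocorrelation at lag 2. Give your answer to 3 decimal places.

-0.194

Mean ȳ = (16 + 15 + 15 + 14 + 19 + 20 + 17 + 20 + 17 + 8)/10 = 16.1000
Numerator Σ_{t=1}^{8}(y_t−ȳ)(y_{t+2}−ȳ) = -21.9200
Denominator Σ(y_t−ȳ)² = 112.9000
r_2 = -21.9200 / 112.9000 = -0.194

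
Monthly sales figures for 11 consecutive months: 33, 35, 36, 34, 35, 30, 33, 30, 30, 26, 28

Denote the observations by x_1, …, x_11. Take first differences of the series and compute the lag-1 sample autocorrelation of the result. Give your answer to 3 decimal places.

First differences Δx: 2, 1, -2, 1, -5, 3, -3, 0, -4, 2
Mean of differences = -0.5000
Numerator Σ(Δx_t−Δx̄)(Δx_{t+1}−Δx̄) = -43.7500
Denominator Σ(Δx_t−Δx̄)² = 70.5000
r_1(Δx) = -43.7500 / 70.5000 = -0.621

-0.621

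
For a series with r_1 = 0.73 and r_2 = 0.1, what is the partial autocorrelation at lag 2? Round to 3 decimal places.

-0.927

φ_{22} = (r_2 − r_1²) / (1 − r_1²)
r_1² = (0.73)² = 0.5329
Numerator = 0.1 − 0.5329 = -0.4329; denominator = 1 − 0.5329 = 0.4671
φ_{22} = -0.4329 / 0.4671 = -0.927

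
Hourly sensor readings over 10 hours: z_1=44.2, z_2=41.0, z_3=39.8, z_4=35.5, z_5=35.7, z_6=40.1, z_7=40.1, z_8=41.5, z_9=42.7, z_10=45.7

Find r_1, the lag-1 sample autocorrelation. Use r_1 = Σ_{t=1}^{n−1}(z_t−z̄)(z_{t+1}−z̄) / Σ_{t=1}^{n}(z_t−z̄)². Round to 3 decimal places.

Mean z̄ = (44.2 + 41.0 + 39.8 + 35.5 + 35.7 + 40.1 + 40.1 + 41.5 + 42.7 + 45.7)/10 = 40.6300
Numerator Σ_{t=1}^{9}(z_t−z̄)(z_{t+1}−z̄) = 45.2911
Denominator Σ(z_t−z̄)² = 95.5010
r_1 = 45.2911 / 95.5010 = 0.474

0.474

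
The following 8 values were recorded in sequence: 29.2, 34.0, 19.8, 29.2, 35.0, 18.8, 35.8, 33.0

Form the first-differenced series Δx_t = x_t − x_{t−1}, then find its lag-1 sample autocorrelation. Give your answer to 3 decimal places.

First differences Δx: 4.8, -14.2, 9.4, 5.8, -16.2, 17.0, -2.8
Mean of differences = 0.5429
Numerator Σ(Δx_t−Δx̄)(Δx_{t+1}−Δx̄) = -565.3518
Denominator Σ(Δx_t−Δx̄)² = 903.8971
r_1(Δx) = -565.3518 / 903.8971 = -0.625

-0.625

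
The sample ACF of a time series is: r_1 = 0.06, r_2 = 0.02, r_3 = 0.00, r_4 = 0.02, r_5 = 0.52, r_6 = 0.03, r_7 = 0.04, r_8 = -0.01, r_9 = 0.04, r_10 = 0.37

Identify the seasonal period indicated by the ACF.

The largest autocorrelation is r_5 = 0.52, with a weaker echo at lag 10 (0.37); the remaining lags stay at or below 0.06.
The dominant spike at lag 5 indicates a seasonal period of 5.

5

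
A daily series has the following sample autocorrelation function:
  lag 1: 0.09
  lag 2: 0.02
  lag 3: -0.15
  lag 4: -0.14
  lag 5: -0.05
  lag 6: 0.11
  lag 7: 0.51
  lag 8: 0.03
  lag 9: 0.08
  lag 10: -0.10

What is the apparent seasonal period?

7

The largest autocorrelation is r_7 = 0.51; the remaining lags stay at or below 0.11.
The dominant spike at lag 7 indicates a seasonal period of 7.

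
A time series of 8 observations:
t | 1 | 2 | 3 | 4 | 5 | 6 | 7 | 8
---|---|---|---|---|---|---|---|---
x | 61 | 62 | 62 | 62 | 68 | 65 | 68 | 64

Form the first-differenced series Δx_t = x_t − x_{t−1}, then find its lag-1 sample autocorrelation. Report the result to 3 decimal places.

-0.599

First differences Δx: 1, 0, 0, 6, -3, 3, -4
Mean of differences = 0.4286
Numerator Σ(Δx_t−Δx̄)(Δx_{t+1}−Δx̄) = -41.7551
Denominator Σ(Δx_t−Δx̄)² = 69.7143
r_1(Δx) = -41.7551 / 69.7143 = -0.599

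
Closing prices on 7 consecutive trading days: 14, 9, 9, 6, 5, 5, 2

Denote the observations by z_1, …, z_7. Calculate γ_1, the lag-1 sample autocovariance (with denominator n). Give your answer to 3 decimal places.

Mean z̄ = (14 + 9 + 9 + 6 + 5 + 5 + 2)/7 = 7.1429
Σ_{t=1}^{6}(z_t−z̄)(z_{t+1}−z̄) = 32.1224
γ_1 = 32.1224 / 7 = 4.589

4.589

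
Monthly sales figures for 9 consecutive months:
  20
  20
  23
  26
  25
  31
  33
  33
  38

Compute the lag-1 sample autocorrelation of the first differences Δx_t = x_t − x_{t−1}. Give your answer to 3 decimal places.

First differences Δx: 0, 3, 3, -1, 6, 2, 0, 5
Mean of differences = 2.2500
Numerator Σ(Δx_t−Δx̄)(Δx_{t+1}−Δx̄) = -22.3125
Denominator Σ(Δx_t−Δx̄)² = 43.5000
r_1(Δx) = -22.3125 / 43.5000 = -0.513

-0.513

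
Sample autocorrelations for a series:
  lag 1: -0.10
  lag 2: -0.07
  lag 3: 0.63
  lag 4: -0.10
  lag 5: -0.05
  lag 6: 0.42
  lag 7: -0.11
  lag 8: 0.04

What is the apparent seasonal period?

3

The largest autocorrelation is r_3 = 0.63, with a weaker echo at lag 6 (0.42); the remaining lags stay at or below 0.04.
The dominant spike at lag 3 indicates a seasonal period of 3.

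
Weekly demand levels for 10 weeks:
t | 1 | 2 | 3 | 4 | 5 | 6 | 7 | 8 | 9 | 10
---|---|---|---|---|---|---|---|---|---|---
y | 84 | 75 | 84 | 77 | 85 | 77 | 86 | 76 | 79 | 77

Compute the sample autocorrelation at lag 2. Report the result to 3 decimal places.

Mean ȳ = (84 + 75 + 84 + 77 + 85 + 77 + 86 + 76 + 79 + 77)/10 = 80.0000
Numerator Σ_{t=1}^{8}(y_t−ȳ)(y_{t+2}−ȳ) = 108.0000
Denominator Σ(y_t−ȳ)² = 162.0000
r_2 = 108.0000 / 162.0000 = 0.667

0.667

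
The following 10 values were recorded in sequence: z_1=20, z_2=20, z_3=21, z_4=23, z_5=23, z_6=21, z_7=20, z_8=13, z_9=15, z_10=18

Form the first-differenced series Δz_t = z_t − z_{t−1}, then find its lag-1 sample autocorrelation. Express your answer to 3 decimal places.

0.026

First differences Δz: 0, 1, 2, 0, -2, -1, -7, 2, 3
Mean of differences = -0.2222
Numerator Σ(Δz_t−Δz̄)(Δz_{t+1}−Δz̄) = 1.8395
Denominator Σ(Δz_t−Δz̄)² = 71.5556
r_1(Δz) = 1.8395 / 71.5556 = 0.026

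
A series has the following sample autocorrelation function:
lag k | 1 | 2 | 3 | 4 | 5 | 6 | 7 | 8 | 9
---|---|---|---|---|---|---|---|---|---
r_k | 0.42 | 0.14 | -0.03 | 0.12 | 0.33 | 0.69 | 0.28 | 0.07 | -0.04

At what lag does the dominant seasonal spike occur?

6

The largest autocorrelation is r_6 = 0.69; the remaining lags stay at or below 0.42. The elevated value at lag 1 (0.42), dropping to 0.14 at lag 2, reflects decaying short-term dependence rather than seasonality.
The dominant spike at lag 6 indicates a seasonal period of 6.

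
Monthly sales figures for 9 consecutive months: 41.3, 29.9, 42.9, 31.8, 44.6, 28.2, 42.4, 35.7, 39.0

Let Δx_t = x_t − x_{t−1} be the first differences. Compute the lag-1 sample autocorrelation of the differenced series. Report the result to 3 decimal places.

-0.893

First differences Δx: -11.4, 13.0, -11.1, 12.8, -16.4, 14.2, -6.7, 3.3
Mean of differences = -0.2875
Numerator Σ(Δx_t−Δx̄)(Δx_{t+1}−Δx̄) = -993.0452
Denominator Σ(Δx_t−Δx̄)² = 1111.7288
r_1(Δx) = -993.0452 / 1111.7288 = -0.893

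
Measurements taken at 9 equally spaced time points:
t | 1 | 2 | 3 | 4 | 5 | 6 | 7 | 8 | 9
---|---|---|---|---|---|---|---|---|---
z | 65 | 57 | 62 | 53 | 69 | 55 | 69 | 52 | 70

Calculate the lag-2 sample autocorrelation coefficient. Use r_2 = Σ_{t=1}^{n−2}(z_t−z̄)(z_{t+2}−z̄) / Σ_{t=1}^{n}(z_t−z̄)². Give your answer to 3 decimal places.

0.665

Mean z̄ = (65 + 57 + 62 + 53 + 69 + 55 + 69 + 52 + 70)/9 = 61.3333
Numerator Σ_{t=1}^{7}(z_t−z̄)(z_{t+2}−z̄) = 280.7778
Denominator Σ(z_t−z̄)² = 422.0000
r_2 = 280.7778 / 422.0000 = 0.665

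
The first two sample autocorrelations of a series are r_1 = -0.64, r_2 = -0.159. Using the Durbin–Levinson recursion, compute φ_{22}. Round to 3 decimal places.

φ_{22} = (r_2 − r_1²) / (1 − r_1²)
r_1² = (-0.64)² = 0.4096
Numerator = -0.159 − 0.4096 = -0.5686; denominator = 1 − 0.4096 = 0.5904
φ_{22} = -0.5686 / 0.5904 = -0.963

-0.963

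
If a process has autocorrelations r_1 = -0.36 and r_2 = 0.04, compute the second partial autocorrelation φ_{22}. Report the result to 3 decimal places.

-0.103

φ_{22} = (r_2 − r_1²) / (1 − r_1²)
r_1² = (-0.36)² = 0.1296
Numerator = 0.04 − 0.1296 = -0.0896; denominator = 1 − 0.1296 = 0.8704
φ_{22} = -0.0896 / 0.8704 = -0.103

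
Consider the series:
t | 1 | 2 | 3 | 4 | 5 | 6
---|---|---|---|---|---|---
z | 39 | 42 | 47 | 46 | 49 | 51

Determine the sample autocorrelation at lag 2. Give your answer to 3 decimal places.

Mean z̄ = (39 + 42 + 47 + 46 + 49 + 51)/6 = 45.6667
Numerator Σ_{t=1}^{4}(z_t−z̄)(z_{t+2}−z̄) = -3.8889
Denominator Σ(z_t−z̄)² = 99.3333
r_2 = -3.8889 / 99.3333 = -0.039

-0.039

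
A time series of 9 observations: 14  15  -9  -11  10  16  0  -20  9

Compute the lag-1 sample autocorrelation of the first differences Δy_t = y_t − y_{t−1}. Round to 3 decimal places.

First differences Δy: 1, -24, -2, 21, 6, -16, -20, 29
Mean of differences = -0.6250
Numerator Σ(Δy_t−Δȳ)(Δy_{t+1}−Δȳ) = -270.2656
Denominator Σ(Δy_t−Δȳ)² = 2551.8750
r_1(Δy) = -270.2656 / 2551.8750 = -0.106

-0.106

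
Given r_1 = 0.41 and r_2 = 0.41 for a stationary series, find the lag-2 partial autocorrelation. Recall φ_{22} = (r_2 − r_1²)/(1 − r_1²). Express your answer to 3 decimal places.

φ_{22} = (r_2 − r_1²) / (1 − r_1²)
r_1² = (0.41)² = 0.1681
Numerator = 0.41 − 0.1681 = 0.2419; denominator = 1 − 0.1681 = 0.8319
φ_{22} = 0.2419 / 0.8319 = 0.291

0.291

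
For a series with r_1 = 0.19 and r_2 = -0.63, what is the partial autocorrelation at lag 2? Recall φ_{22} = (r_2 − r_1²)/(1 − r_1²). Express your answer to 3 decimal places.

φ_{22} = (r_2 − r_1²) / (1 − r_1²)
r_1² = (0.19)² = 0.0361
Numerator = -0.63 − 0.0361 = -0.6661; denominator = 1 − 0.0361 = 0.9639
φ_{22} = -0.6661 / 0.9639 = -0.691

-0.691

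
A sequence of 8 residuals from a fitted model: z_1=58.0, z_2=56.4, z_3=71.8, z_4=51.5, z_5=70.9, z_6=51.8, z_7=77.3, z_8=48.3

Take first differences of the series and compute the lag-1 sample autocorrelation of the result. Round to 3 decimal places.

-0.802

First differences Δz: -1.6, 15.4, -20.3, 19.4, -19.1, 25.5, -29.0
Mean of differences = -1.3857
Numerator Σ(Δz_t−Δz̄)(Δz_{t+1}−Δz̄) = -2301.1288
Denominator Σ(Δz_t−Δz̄)² = 2870.7886
r_1(Δz) = -2301.1288 / 2870.7886 = -0.802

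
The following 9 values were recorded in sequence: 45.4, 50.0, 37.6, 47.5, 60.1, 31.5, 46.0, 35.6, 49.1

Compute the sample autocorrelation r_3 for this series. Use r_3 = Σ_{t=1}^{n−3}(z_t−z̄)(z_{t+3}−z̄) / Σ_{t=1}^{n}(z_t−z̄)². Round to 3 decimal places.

Mean z̄ = (45.4 + 50.0 + 37.6 + 47.5 + 60.1 + 31.5 + 46.0 + 35.6 + 49.1)/9 = 44.7556
Numerator Σ_{t=1}^{6}(z_t−z̄)(z_{t+3}−z̄) = -17.5670
Denominator Σ(z_t−z̄)² = 602.0622
r_3 = -17.5670 / 602.0622 = -0.029

-0.029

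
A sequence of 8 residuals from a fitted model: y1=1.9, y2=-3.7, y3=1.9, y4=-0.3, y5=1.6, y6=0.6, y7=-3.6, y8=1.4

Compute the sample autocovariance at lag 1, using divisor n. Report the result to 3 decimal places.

Mean ȳ = (1.9 − 3.7 + 1.9 − 0.3 + 1.6 + 0.6 − 3.6 + 1.4)/8 = -0.0250
Σ_{t=1}^{7}(y_t−ȳ)(y_{t+1}−ȳ) = -21.4381
γ_1 = -21.4381 / 8 = -2.680

-2.680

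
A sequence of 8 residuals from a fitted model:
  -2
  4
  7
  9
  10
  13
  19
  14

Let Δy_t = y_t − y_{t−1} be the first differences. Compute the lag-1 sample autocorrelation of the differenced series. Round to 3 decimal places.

First differences Δy: 6, 3, 2, 1, 3, 6, -5
Mean of differences = 2.2857
Numerator Σ(Δy_t−Δȳ)(Δy_{t+1}−Δȳ) = -22.5102
Denominator Σ(Δy_t−Δȳ)² = 83.4286
r_1(Δy) = -22.5102 / 83.4286 = -0.270

-0.270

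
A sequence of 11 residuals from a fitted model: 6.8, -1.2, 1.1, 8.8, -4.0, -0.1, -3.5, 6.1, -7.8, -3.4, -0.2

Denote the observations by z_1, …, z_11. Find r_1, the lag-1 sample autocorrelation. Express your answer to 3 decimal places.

-0.285

Mean z̄ = (6.8 − 1.2 + 1.1 + 8.8 − 4.0 − 0.1 − 3.5 + 6.1 − 7.8 − 3.4 − 0.2)/11 = 0.2364
Numerator Σ_{t=1}^{10}(z_t−z̄)(z_{t+1}−z̄) = -75.0904
Denominator Σ(z_t−z̄)² = 263.6255
r_1 = -75.0904 / 263.6255 = -0.285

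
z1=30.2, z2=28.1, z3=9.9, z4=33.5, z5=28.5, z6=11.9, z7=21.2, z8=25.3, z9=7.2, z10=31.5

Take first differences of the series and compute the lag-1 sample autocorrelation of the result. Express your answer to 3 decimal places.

First differences Δz: -2.1, -18.2, 23.6, -5.0, -16.6, 9.3, 4.1, -18.1, 24.3
Mean of differences = 0.1444
Numerator Σ(Δz_t−Δz̄)(Δz_{t+1}−Δz̄) = -1053.5920
Denominator Σ(Δz_t−Δz̄)² = 2214.3822
r_1(Δz) = -1053.5920 / 2214.3822 = -0.476

-0.476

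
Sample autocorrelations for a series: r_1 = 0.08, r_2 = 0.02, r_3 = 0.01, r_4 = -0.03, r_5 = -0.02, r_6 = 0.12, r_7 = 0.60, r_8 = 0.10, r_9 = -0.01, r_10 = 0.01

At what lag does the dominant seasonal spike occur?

The largest autocorrelation is r_7 = 0.60; the remaining lags stay at or below 0.12.
The dominant spike at lag 7 indicates a seasonal period of 7.

7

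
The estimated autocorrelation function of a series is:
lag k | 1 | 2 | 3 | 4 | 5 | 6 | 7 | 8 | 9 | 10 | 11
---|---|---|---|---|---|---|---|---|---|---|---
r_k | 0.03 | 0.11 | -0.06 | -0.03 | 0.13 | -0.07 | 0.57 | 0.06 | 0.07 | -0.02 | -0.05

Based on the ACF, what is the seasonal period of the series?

7

The largest autocorrelation is r_7 = 0.57; the remaining lags stay at or below 0.13.
The dominant spike at lag 7 indicates a seasonal period of 7.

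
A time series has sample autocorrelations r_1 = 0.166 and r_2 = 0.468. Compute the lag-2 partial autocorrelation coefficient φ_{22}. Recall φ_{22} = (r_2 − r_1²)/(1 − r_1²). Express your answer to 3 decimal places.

φ_{22} = (r_2 − r_1²) / (1 − r_1²)
r_1² = (0.166)² = 0.027556
Numerator = 0.468 − 0.0276 = 0.4404; denominator = 1 − 0.0276 = 0.9724
φ_{22} = 0.4404 / 0.9724 = 0.453

0.453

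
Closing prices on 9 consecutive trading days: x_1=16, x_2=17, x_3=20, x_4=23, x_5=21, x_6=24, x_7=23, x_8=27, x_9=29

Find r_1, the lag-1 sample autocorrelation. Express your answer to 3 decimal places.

0.527

Mean x̄ = (16 + 17 + 20 + 23 + 21 + 24 + 23 + 27 + 29)/9 = 22.2222
Numerator Σ_{t=1}^{8}(x_t−x̄)(x_{t+1}−x̄) = 76.7284
Denominator Σ(x_t−x̄)² = 145.5556
r_1 = 76.7284 / 145.5556 = 0.527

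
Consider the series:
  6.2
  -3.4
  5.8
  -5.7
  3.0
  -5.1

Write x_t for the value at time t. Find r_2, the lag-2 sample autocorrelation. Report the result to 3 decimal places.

0.674

Mean x̄ = (6.2 − 3.4 + 5.8 − 5.7 + 3.0 − 5.1)/6 = 0.1333
Numerator Σ_{t=1}^{4}(x_t−x̄)(x_{t+2}−x̄) = 101.7611
Denominator Σ(x_t−x̄)² = 151.0333
r_2 = 101.7611 / 151.0333 = 0.674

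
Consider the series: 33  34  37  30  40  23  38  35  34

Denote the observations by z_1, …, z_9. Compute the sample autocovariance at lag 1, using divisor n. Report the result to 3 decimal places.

Mean z̄ = (33 + 34 + 37 + 30 + 40 + 23 + 38 + 35 + 34)/9 = 33.7778
Σ_{t=1}^{8}(z_t−z̄)(z_{t+1}−z̄) = -142.2716
γ_1 = -142.2716 / 9 = -15.808

-15.808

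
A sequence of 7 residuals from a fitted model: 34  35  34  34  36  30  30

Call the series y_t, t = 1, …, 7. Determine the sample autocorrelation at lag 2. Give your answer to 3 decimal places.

-0.227

Mean ȳ = (34 + 35 + 34 + 34 + 36 + 30 + 30)/7 = 33.2857
Deviations from mean: 0.7143, 1.7143, 0.7143, 0.7143, 2.7143, -3.2857, -3.2857
Σ(y_t−ȳ)(y_{t+2}−ȳ) = (0.5102) + (1.2245) + (1.9388) + (-2.3469) + (-8.9184) = -7.5918
Denominator Σ(y_t−ȳ)² = 33.4286
r_2 = -7.5918 / 33.4286 = -0.227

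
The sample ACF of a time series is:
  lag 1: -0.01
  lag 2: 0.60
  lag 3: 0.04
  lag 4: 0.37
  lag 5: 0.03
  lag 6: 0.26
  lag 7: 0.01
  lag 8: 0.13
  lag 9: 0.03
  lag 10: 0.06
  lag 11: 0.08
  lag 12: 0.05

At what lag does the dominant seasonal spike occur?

2

The largest autocorrelation is r_2 = 0.60, with weaker echoes at lags 4 (0.37) and 6 (0.26); the remaining lags stay at or below 0.13.
The dominant spike at lag 2 indicates a seasonal period of 2.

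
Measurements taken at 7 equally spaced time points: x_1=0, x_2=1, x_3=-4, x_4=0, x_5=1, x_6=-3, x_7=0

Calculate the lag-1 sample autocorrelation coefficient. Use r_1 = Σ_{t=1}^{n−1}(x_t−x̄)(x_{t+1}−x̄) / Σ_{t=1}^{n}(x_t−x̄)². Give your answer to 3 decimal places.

-0.473

Mean x̄ = (0 + 1 − 4 + 0 + 1 − 3 + 0)/7 = -0.7143
Deviations from mean: 0.7143, 1.7143, -3.2857, 0.7143, 1.7143, -2.2857, 0.7143
Numerator Σ_{t=1}^{6}(x_t−x̄)(x_{t+1}−x̄) = -11.0816
Denominator Σ(x_t−x̄)² = 23.4286
r_1 = -11.0816 / 23.4286 = -0.473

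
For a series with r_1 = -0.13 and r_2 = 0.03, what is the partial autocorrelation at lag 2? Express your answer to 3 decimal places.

0.013

φ_{22} = (r_2 − r_1²) / (1 − r_1²)
r_1² = (-0.13)² = 0.0169
Numerator = 0.03 − 0.0169 = 0.0131; denominator = 1 − 0.0169 = 0.9831
φ_{22} = 0.0131 / 0.9831 = 0.013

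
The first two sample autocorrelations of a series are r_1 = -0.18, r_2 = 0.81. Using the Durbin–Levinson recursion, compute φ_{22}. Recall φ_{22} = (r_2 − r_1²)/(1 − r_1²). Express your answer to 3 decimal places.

0.804

φ_{22} = (r_2 − r_1²) / (1 − r_1²)
r_1² = (-0.18)² = 0.0324
Numerator = 0.81 − 0.0324 = 0.7776; denominator = 1 − 0.0324 = 0.9676
φ_{22} = 0.7776 / 0.9676 = 0.804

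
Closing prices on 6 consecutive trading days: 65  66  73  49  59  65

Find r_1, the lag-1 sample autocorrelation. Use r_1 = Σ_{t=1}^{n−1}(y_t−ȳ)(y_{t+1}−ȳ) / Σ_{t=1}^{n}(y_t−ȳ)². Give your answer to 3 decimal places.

-0.173

Mean ȳ = (65 + 66 + 73 + 49 + 59 + 65)/6 = 62.8333
Deviations from mean: 2.1667, 3.1667, 10.1667, -13.8333, -3.8333, 2.1667
Numerator Σ_{t=1}^{5}(y_t−ȳ)(y_{t+1}−ȳ) = -56.8611
Denominator Σ(y_t−ȳ)² = 328.8333
r_1 = -56.8611 / 328.8333 = -0.173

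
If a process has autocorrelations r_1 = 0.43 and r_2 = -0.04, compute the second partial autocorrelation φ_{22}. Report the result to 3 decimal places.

-0.276

φ_{22} = (r_2 − r_1²) / (1 − r_1²)
r_1² = (0.43)² = 0.1849
Numerator = -0.04 − 0.1849 = -0.2249; denominator = 1 − 0.1849 = 0.8151
φ_{22} = -0.2249 / 0.8151 = -0.276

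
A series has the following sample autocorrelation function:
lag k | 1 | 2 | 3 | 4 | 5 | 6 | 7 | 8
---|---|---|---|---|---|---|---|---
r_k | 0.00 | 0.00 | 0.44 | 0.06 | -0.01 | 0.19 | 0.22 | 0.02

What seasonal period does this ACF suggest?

3

The largest autocorrelation is r_3 = 0.44; the remaining lags stay at or below 0.22.
The dominant spike at lag 3 indicates a seasonal period of 3.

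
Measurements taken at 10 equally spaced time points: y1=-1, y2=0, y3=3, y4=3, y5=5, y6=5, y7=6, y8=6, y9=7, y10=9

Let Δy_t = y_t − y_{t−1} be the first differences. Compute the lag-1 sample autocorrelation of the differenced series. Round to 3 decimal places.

-0.451

First differences Δy: 1, 3, 0, 2, 0, 1, 0, 1, 2
Mean of differences = 1.1111
Numerator Σ(Δy_t−Δȳ)(Δy_{t+1}−Δȳ) = -4.0123
Denominator Σ(Δy_t−Δȳ)² = 8.8889
r_1(Δy) = -4.0123 / 8.8889 = -0.451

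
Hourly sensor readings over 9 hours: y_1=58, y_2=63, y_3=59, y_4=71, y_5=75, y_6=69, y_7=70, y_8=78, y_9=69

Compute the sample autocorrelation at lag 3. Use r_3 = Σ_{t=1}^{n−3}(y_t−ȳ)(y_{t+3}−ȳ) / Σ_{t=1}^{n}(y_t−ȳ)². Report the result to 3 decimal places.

Mean ȳ = (58 + 63 + 59 + 71 + 75 + 69 + 70 + 78 + 69)/9 = 68.0000
Σ(y_t−ȳ)(y_{t+3}−ȳ) = (-30.0000) + (-35.0000) + (-9.0000) + (6.0000) + (70.0000) + (1.0000) = 3.0000
Denominator Σ(y_t−ȳ)² = 370.0000
r_3 = 3.0000 / 370.0000 = 0.008

0.008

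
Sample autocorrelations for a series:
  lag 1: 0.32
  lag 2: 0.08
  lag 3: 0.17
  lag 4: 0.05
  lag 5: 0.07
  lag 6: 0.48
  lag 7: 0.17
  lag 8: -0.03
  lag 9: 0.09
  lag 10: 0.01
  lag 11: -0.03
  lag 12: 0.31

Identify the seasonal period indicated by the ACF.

6

The largest autocorrelation is r_6 = 0.48; the remaining lags stay at or below 0.32. The elevated value at lag 1 (0.32), dropping to 0.08 at lag 2, reflects decaying short-term dependence rather than seasonality.
The dominant spike at lag 6 indicates a seasonal period of 6.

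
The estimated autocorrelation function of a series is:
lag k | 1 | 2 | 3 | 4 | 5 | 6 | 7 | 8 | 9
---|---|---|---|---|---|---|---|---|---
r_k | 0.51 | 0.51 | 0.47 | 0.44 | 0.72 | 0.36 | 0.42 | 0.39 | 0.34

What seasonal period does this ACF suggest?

The largest autocorrelation is r_5 = 0.72; the remaining lags stay at or below 0.51.
The dominant spike at lag 5 indicates a seasonal period of 5.

5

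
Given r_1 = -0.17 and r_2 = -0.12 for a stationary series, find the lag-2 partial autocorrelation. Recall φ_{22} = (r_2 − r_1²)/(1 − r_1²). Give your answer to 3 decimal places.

-0.153

φ_{22} = (r_2 − r_1²) / (1 − r_1²)
r_1² = (-0.17)² = 0.0289
Numerator = -0.12 − 0.0289 = -0.1489; denominator = 1 − 0.0289 = 0.9711
φ_{22} = -0.1489 / 0.9711 = -0.153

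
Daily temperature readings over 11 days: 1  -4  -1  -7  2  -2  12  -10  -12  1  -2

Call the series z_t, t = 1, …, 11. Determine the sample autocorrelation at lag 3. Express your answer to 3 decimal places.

Mean z̄ = (1 − 4 − 1 − 7 + 2 − 2 + 12 − 10 − 12 + 1 − 2)/11 = -2.0000
Numerator Σ_{t=1}^{8}(z_t−z̄)(z_{t+3}−z̄) = -83.0000
Denominator Σ(z_t−z̄)² = 424.0000
r_3 = -83.0000 / 424.0000 = -0.196

-0.196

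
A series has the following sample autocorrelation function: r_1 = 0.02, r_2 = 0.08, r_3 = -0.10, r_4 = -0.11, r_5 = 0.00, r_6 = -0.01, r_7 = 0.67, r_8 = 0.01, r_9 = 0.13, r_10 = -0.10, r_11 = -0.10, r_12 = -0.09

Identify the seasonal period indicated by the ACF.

The largest autocorrelation is r_7 = 0.67; the remaining lags stay at or below 0.13.
The dominant spike at lag 7 indicates a seasonal period of 7.

7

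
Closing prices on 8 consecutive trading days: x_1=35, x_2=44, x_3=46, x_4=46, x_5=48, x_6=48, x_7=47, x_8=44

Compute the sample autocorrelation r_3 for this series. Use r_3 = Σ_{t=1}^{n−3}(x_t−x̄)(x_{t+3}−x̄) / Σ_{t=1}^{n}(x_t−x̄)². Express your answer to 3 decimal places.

Mean x̄ = (35 + 44 + 46 + 46 + 48 + 48 + 47 + 44)/8 = 44.7500
Σ(x_t−x̄)(x_{t+3}−x̄) = (-12.1875) + (-2.4375) + (4.0625) + (2.8125) + (-2.4375) = -10.1875
Denominator Σ(x_t−x̄)² = 125.5000
r_3 = -10.1875 / 125.5000 = -0.081

-0.081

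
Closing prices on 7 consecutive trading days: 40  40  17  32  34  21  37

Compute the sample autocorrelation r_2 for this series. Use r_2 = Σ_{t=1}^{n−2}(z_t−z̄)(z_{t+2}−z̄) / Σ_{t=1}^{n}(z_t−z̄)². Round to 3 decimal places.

Mean z̄ = (40 + 40 + 17 + 32 + 34 + 21 + 37)/7 = 31.5714
Deviations from mean: 8.4286, 8.4286, -14.5714, 0.4286, 2.4286, -10.5714, 5.4286
Numerator Σ_{t=1}^{5}(z_t−z̄)(z_{t+2}−z̄) = -145.9388
Denominator Σ(z_t−z̄)² = 501.7143
r_2 = -145.9388 / 501.7143 = -0.291

-0.291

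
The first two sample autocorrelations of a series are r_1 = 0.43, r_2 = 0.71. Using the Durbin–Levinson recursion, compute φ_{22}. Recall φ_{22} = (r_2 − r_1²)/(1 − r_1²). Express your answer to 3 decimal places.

φ_{22} = (r_2 − r_1²) / (1 − r_1²)
r_1² = (0.43)² = 0.1849
Numerator = 0.71 − 0.1849 = 0.5251; denominator = 1 − 0.1849 = 0.8151
φ_{22} = 0.5251 / 0.8151 = 0.644

0.644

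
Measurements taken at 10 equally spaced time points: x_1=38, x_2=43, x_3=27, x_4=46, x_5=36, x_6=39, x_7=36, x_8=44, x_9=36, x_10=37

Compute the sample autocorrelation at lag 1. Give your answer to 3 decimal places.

-0.715

Mean x̄ = (38 + 43 + 27 + 46 + 36 + 39 + 36 + 44 + 36 + 37)/10 = 38.2000
Numerator Σ_{t=1}^{9}(x_t−x̄)(x_{t+1}−x̄) = -185.6400
Denominator Σ(x_t−x̄)² = 259.6000
r_1 = -185.6400 / 259.6000 = -0.715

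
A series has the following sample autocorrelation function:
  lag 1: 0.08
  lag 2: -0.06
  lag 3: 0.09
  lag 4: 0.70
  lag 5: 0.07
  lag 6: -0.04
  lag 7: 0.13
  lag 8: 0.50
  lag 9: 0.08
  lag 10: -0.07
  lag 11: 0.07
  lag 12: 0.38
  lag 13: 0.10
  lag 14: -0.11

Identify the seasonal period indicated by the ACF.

The largest autocorrelation is r_4 = 0.70, with weaker echoes at lags 8 (0.50) and 12 (0.38); the remaining lags stay at or below 0.13.
The dominant spike at lag 4 indicates a seasonal period of 4.

4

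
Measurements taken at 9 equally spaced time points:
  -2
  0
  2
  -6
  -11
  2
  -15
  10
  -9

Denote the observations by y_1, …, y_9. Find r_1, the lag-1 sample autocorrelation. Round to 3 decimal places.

-0.636

Mean ȳ = (-2 + 0 + 2 − 6 − 11 + 2 − 15 + 10 − 9)/9 = -3.2222
Numerator Σ_{t=1}^{8}(y_t−ȳ)(y_{t+1}−ȳ) = -306.3827
Denominator Σ(y_t−ȳ)² = 481.5556
r_1 = -306.3827 / 481.5556 = -0.636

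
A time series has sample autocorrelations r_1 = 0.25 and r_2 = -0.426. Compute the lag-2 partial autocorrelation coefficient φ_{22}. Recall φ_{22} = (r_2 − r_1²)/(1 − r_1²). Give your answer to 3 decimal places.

-0.521

φ_{22} = (r_2 − r_1²) / (1 − r_1²)
r_1² = (0.25)² = 0.0625
Numerator = -0.426 − 0.0625 = -0.4885; denominator = 1 − 0.0625 = 0.9375
φ_{22} = -0.4885 / 0.9375 = -0.521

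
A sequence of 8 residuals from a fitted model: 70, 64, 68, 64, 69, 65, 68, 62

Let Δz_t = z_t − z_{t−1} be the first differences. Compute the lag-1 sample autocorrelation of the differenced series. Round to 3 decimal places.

-0.737

First differences Δz: -6, 4, -4, 5, -4, 3, -6
Mean of differences = -1.1429
Numerator Σ(Δz_t−Δz̄)(Δz_{t+1}−Δz̄) = -106.7347
Denominator Σ(Δz_t−Δz̄)² = 144.8571
r_1(Δz) = -106.7347 / 144.8571 = -0.737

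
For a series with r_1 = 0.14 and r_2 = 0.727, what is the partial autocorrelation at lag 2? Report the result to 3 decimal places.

0.722

φ_{22} = (r_2 − r_1²) / (1 − r_1²)
r_1² = (0.14)² = 0.0196
Numerator = 0.727 − 0.0196 = 0.7074; denominator = 1 − 0.0196 = 0.9804
φ_{22} = 0.7074 / 0.9804 = 0.722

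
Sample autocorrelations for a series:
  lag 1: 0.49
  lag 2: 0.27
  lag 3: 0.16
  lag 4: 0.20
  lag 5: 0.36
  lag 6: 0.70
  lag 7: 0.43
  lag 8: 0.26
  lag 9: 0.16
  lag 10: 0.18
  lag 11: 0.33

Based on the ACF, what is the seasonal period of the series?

6

The largest autocorrelation is r_6 = 0.70; the remaining lags stay at or below 0.49. The elevated value at lag 1 (0.49), dropping to 0.27 at lag 2, reflects decaying short-term dependence rather than seasonality.
The dominant spike at lag 6 indicates a seasonal period of 6.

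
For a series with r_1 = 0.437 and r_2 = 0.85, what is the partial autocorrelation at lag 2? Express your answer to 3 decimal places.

0.815

φ_{22} = (r_2 − r_1²) / (1 − r_1²)
r_1² = (0.437)² = 0.190969
Numerator = 0.85 − 0.1910 = 0.6590; denominator = 1 − 0.1910 = 0.8090
φ_{22} = 0.6590 / 0.8090 = 0.815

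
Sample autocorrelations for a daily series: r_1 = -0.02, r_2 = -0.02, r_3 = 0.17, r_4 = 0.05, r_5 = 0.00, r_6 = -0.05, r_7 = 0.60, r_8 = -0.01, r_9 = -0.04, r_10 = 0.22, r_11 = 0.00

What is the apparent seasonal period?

The largest autocorrelation is r_7 = 0.60; the remaining lags stay at or below 0.22.
The dominant spike at lag 7 indicates a seasonal period of 7.

7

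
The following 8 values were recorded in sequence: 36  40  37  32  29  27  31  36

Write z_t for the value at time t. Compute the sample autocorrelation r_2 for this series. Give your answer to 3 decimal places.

Mean z̄ = (36 + 40 + 37 + 32 + 29 + 27 + 31 + 36)/8 = 33.5000
Numerator Σ_{t=1}^{6}(z_t−z̄)(z_{t+2}−z̄) = -12.0000
Denominator Σ(z_t−z̄)² = 138.0000
r_2 = -12.0000 / 138.0000 = -0.087

-0.087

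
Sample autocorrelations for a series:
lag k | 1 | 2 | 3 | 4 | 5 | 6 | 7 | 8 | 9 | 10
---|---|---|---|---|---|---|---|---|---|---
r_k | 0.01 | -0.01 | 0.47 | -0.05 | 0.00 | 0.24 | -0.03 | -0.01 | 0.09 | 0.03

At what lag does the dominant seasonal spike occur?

3

The largest autocorrelation is r_3 = 0.47, with a weaker echo at lag 6 (0.24); the remaining lags stay at or below 0.09.
The dominant spike at lag 3 indicates a seasonal period of 3.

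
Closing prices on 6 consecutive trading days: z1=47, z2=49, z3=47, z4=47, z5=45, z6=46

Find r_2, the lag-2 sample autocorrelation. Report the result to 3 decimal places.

Mean z̄ = (47 + 49 + 47 + 47 + 45 + 46)/6 = 46.8333
Deviations from mean: 0.1667, 2.1667, 0.1667, 0.1667, -1.8333, -0.8333
Numerator Σ_{t=1}^{4}(z_t−z̄)(z_{t+2}−z̄) = -0.0556
Denominator Σ(z_t−z̄)² = 8.8333
r_2 = -0.0556 / 8.8333 = -0.006

-0.006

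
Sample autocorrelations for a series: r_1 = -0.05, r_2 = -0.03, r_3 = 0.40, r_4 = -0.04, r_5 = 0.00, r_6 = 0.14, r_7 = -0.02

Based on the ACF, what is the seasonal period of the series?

The largest autocorrelation is r_3 = 0.40; the remaining lags stay at or below 0.14.
The dominant spike at lag 3 indicates a seasonal period of 3.

3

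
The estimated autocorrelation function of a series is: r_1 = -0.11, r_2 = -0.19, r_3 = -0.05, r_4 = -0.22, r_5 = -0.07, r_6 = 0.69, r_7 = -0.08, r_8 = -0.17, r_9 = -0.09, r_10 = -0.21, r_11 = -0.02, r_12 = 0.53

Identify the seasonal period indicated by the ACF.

The largest autocorrelation is r_6 = 0.69, with a weaker echo at lag 12 (0.53); the remaining lags stay at or below -0.02.
The dominant spike at lag 6 indicates a seasonal period of 6.

6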